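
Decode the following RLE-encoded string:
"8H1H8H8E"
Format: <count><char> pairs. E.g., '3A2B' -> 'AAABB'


Expanding each <count><char> pair:
  8H -> 'HHHHHHHH'
  1H -> 'H'
  8H -> 'HHHHHHHH'
  8E -> 'EEEEEEEE'

Decoded = HHHHHHHHHHHHHHHHHEEEEEEEE


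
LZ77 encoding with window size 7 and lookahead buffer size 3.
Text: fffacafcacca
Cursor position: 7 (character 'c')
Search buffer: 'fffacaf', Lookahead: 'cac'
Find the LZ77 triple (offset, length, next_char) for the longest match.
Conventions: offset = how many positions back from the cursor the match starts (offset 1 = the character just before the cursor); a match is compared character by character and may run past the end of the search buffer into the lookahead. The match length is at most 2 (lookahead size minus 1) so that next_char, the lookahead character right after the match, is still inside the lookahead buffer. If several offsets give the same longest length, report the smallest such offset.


Try each offset into the search buffer:
  offset=1 (pos 6, char 'f'): match length 0
  offset=2 (pos 5, char 'a'): match length 0
  offset=3 (pos 4, char 'c'): match length 2
  offset=4 (pos 3, char 'a'): match length 0
  offset=5 (pos 2, char 'f'): match length 0
  offset=6 (pos 1, char 'f'): match length 0
  offset=7 (pos 0, char 'f'): match length 0
Longest match has length 2 at offset 3.
next_char = character at position 7 + 2 = 9 -> 'c'

Best match: offset=3, length=2 (matching 'ca' starting at position 4)
LZ77 triple: (3, 2, 'c')


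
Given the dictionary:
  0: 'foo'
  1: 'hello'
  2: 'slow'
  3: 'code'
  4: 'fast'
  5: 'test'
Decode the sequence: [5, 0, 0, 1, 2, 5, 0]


Look up each index in the dictionary:
  5 -> 'test'
  0 -> 'foo'
  0 -> 'foo'
  1 -> 'hello'
  2 -> 'slow'
  5 -> 'test'
  0 -> 'foo'

Decoded: "test foo foo hello slow test foo"


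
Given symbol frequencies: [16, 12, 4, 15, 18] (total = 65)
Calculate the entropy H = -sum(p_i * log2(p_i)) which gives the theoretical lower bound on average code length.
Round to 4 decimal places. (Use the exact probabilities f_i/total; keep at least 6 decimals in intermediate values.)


Per-symbol terms -p_i * log2(p_i) with p_i = f_i/65:
  p = 16/65 = 0.246154: log2(p) = -2.022368, -p*log2(p) = 0.497814
  p = 12/65 = 0.184615: log2(p) = -2.437405, -p*log2(p) = 0.449983
  p = 4/65 = 0.061538: log2(p) = -4.022368, -p*log2(p) = 0.247530
  p = 15/65 = 0.230769: log2(p) = -2.115477, -p*log2(p) = 0.488187
  p = 18/65 = 0.276923: log2(p) = -1.852443, -p*log2(p) = 0.512984
H = 0.497814 + 0.449983 + 0.247530 + 0.488187 + 0.512984 = 2.196498

H = 2.1965 bits/symbol


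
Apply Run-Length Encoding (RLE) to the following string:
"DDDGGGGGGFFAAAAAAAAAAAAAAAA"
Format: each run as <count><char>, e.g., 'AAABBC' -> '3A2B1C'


Scanning runs left to right:
  i=0: run of 'D' x 3 -> '3D'
  i=3: run of 'G' x 6 -> '6G'
  i=9: run of 'F' x 2 -> '2F'
  i=11: run of 'A' x 16 -> '16A'

RLE = 3D6G2F16A


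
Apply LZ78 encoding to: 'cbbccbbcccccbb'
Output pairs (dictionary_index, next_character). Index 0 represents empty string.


LZ78 encoding steps:
Dictionary: {0: ''}
Step 1: w='' (idx 0), next='c' -> output (0, 'c'), add 'c' as idx 1
Step 2: w='' (idx 0), next='b' -> output (0, 'b'), add 'b' as idx 2
Step 3: w='b' (idx 2), next='c' -> output (2, 'c'), add 'bc' as idx 3
Step 4: w='c' (idx 1), next='b' -> output (1, 'b'), add 'cb' as idx 4
Step 5: w='bc' (idx 3), next='c' -> output (3, 'c'), add 'bcc' as idx 5
Step 6: w='c' (idx 1), next='c' -> output (1, 'c'), add 'cc' as idx 6
Step 7: w='cb' (idx 4), next='b' -> output (4, 'b'), add 'cbb' as idx 7


Encoded: [(0, 'c'), (0, 'b'), (2, 'c'), (1, 'b'), (3, 'c'), (1, 'c'), (4, 'b')]


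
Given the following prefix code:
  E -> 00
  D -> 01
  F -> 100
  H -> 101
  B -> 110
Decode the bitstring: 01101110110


Decoding step by step:
Bits 01 -> D
Bits 101 -> H
Bits 110 -> B
Bits 110 -> B


Decoded message: DHBB


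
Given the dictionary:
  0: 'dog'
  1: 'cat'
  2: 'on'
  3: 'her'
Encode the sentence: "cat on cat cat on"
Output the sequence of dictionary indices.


Look up each word in the dictionary:
  'cat' -> 1
  'on' -> 2
  'cat' -> 1
  'cat' -> 1
  'on' -> 2

Encoded: [1, 2, 1, 1, 2]


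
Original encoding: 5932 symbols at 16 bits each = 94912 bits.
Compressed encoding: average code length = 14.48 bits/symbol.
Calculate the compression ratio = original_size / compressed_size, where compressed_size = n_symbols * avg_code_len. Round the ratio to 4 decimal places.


original_size = n_symbols * orig_bits = 5932 * 16 = 94912 bits
compressed_size = n_symbols * avg_code_len = 5932 * 14.48 = 85895.36 bits
ratio = original_size / compressed_size = 94912 / 85895.36 = 1.105

Compression ratio = 1.105


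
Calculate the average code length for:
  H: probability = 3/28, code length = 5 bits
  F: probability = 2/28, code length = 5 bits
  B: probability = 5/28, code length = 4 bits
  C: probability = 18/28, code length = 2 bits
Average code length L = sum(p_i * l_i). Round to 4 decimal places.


Weighted contributions p_i * l_i:
  H: (3/28) * 5 = 15/28
  F: (2/28) * 5 = 10/28
  B: (5/28) * 4 = 20/28
  C: (18/28) * 2 = 36/28
Sum = (15 + 10 + 20 + 36)/28 = 81/28

L = 81/28 = 2.8929 bits/symbol


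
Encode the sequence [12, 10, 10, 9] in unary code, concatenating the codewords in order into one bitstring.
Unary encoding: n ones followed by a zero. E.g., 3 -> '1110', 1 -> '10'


Encode each number as n ones followed by a terminating 0:
  12 -> 1111111111110 (13 bits)
  10 -> 11111111110 (11 bits)
  10 -> 11111111110 (11 bits)
  9 -> 1111111110 (10 bits)
Total length = 13 + 11 + 11 + 10 = 45 bits.

Unary([12, 10, 10, 9]) = 111111111111011111111110111111111101111111110 (45 bits)


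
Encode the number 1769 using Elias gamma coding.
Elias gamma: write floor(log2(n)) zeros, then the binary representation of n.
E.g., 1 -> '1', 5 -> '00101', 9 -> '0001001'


num_bits = floor(log2(1769)) + 1 = 11
leading_zeros = num_bits - 1 = 10
binary(1769) = 11011101001

Elias gamma(1769) = '0000000000' + '11011101001' = 000000000011011101001 (21 bits)


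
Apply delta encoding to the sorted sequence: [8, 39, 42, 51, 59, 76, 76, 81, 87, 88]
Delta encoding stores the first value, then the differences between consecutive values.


First value: 8
Deltas:
  39 - 8 = 31
  42 - 39 = 3
  51 - 42 = 9
  59 - 51 = 8
  76 - 59 = 17
  76 - 76 = 0
  81 - 76 = 5
  87 - 81 = 6
  88 - 87 = 1


Delta encoded: [8, 31, 3, 9, 8, 17, 0, 5, 6, 1]


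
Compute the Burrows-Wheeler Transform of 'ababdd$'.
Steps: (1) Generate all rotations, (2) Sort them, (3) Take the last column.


Rotations (sorted):
  0: $ababdd -> last char: d
  1: ababdd$ -> last char: $
  2: abdd$ab -> last char: b
  3: babdd$a -> last char: a
  4: bdd$aba -> last char: a
  5: d$ababd -> last char: d
  6: dd$abab -> last char: b


BWT = d$baadb


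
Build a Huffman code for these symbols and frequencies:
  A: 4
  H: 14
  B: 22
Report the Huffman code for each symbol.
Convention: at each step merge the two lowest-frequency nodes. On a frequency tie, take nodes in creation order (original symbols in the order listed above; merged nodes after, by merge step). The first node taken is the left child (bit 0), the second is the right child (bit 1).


Huffman tree construction:
Step 1: Merge A(4) + H(14) = 18
Step 2: Merge (A+H)(18) + B(22) = 40
Read each symbol's code off the tree from the root (left child = 0, right child = 1).

Codes:
  A: 00 (length 2)
  H: 01 (length 2)
  B: 1 (length 1)
Average code length: 58/40 = 1.4500 bits/symbol


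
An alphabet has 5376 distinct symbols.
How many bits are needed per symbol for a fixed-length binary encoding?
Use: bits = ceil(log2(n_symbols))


log2(5376) = 12.3923
Bracket: 2^12 = 4096 < 5376 <= 2^13 = 8192
So ceil(log2(5376)) = 13

bits = ceil(log2(5376)) = ceil(12.3923) = 13 bits


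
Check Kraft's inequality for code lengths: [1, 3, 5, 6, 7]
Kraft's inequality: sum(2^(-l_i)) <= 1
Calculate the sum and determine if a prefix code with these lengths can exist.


Sum = 2^(-1) + 2^(-3) + 2^(-5) + 2^(-6) + 2^(-7)
    = 0.5 + 0.125 + 0.03125 + 0.015625 + 0.0078125
    = 87/128 = 0.6796875
Since 0.6796875 <= 1, Kraft's inequality IS satisfied.
A prefix code with these lengths CAN exist.

Kraft sum = 0.6796875. Satisfied.


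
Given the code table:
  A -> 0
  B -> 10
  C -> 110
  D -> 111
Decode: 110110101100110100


Decoding:
110 -> C
110 -> C
10 -> B
110 -> C
0 -> A
110 -> C
10 -> B
0 -> A


Result: CCBCACBA


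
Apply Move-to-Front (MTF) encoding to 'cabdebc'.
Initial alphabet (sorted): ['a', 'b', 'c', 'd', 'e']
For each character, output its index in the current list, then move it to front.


MTF encoding:
'c': index 2 in ['a', 'b', 'c', 'd', 'e'] -> ['c', 'a', 'b', 'd', 'e']
'a': index 1 in ['c', 'a', 'b', 'd', 'e'] -> ['a', 'c', 'b', 'd', 'e']
'b': index 2 in ['a', 'c', 'b', 'd', 'e'] -> ['b', 'a', 'c', 'd', 'e']
'd': index 3 in ['b', 'a', 'c', 'd', 'e'] -> ['d', 'b', 'a', 'c', 'e']
'e': index 4 in ['d', 'b', 'a', 'c', 'e'] -> ['e', 'd', 'b', 'a', 'c']
'b': index 2 in ['e', 'd', 'b', 'a', 'c'] -> ['b', 'e', 'd', 'a', 'c']
'c': index 4 in ['b', 'e', 'd', 'a', 'c'] -> ['c', 'b', 'e', 'd', 'a']


Output: [2, 1, 2, 3, 4, 2, 4]


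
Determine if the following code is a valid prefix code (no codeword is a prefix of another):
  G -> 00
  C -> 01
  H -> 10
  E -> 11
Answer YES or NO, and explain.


Checking each pair (does one codeword prefix another?):
  G='00' vs C='01': no prefix
  G='00' vs H='10': no prefix
  G='00' vs E='11': no prefix
  C='01' vs G='00': no prefix
  C='01' vs H='10': no prefix
  C='01' vs E='11': no prefix
  H='10' vs G='00': no prefix
  H='10' vs C='01': no prefix
  H='10' vs E='11': no prefix
  E='11' vs G='00': no prefix
  E='11' vs C='01': no prefix
  E='11' vs H='10': no prefix
No violation found over all pairs.

YES -- this is a valid prefix code. No codeword is a prefix of any other codeword.


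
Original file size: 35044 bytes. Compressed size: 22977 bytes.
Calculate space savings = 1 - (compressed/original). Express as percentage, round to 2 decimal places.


ratio = compressed/original = 22977/35044 = 0.655661
savings = 1 - ratio = 1 - 0.655661 = 0.344339
as a percentage: 0.344339 * 100 = 34.43%

Space savings = 1 - 22977/35044 = 34.43%


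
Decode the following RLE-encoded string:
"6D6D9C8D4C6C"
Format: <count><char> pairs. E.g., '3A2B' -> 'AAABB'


Expanding each <count><char> pair:
  6D -> 'DDDDDD'
  6D -> 'DDDDDD'
  9C -> 'CCCCCCCCC'
  8D -> 'DDDDDDDD'
  4C -> 'CCCC'
  6C -> 'CCCCCC'

Decoded = DDDDDDDDDDDDCCCCCCCCCDDDDDDDDCCCCCCCCCC


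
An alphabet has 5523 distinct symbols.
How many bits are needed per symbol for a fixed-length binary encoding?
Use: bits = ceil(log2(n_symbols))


log2(5523) = 12.4312
Bracket: 2^12 = 4096 < 5523 <= 2^13 = 8192
So ceil(log2(5523)) = 13

bits = ceil(log2(5523)) = ceil(12.4312) = 13 bits


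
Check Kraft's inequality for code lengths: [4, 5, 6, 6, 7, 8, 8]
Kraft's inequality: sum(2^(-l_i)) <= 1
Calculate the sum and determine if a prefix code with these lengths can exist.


Sum = 2^(-4) + 2^(-5) + 2^(-6) + 2^(-6) + 2^(-7) + 2^(-8) + 2^(-8)
    = 0.0625 + 0.03125 + 0.015625 + 0.015625 + 0.0078125 + 0.00390625 + 0.00390625
    = 36/256 = 0.140625
Since 0.140625 <= 1, Kraft's inequality IS satisfied.
A prefix code with these lengths CAN exist.

Kraft sum = 0.140625. Satisfied.


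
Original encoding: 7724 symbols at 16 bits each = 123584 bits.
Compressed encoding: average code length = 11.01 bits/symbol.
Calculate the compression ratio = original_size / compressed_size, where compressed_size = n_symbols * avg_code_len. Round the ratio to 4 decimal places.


original_size = n_symbols * orig_bits = 7724 * 16 = 123584 bits
compressed_size = n_symbols * avg_code_len = 7724 * 11.01 = 85041.24 bits
ratio = original_size / compressed_size = 123584 / 85041.24 = 1.4532

Compression ratio = 1.4532


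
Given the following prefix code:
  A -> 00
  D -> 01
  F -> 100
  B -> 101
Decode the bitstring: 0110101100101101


Decoding step by step:
Bits 01 -> D
Bits 101 -> B
Bits 01 -> D
Bits 100 -> F
Bits 101 -> B
Bits 101 -> B


Decoded message: DBDFBB


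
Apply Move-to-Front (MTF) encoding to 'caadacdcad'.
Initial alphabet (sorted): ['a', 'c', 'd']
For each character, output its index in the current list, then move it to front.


MTF encoding:
'c': index 1 in ['a', 'c', 'd'] -> ['c', 'a', 'd']
'a': index 1 in ['c', 'a', 'd'] -> ['a', 'c', 'd']
'a': index 0 in ['a', 'c', 'd'] -> ['a', 'c', 'd']
'd': index 2 in ['a', 'c', 'd'] -> ['d', 'a', 'c']
'a': index 1 in ['d', 'a', 'c'] -> ['a', 'd', 'c']
'c': index 2 in ['a', 'd', 'c'] -> ['c', 'a', 'd']
'd': index 2 in ['c', 'a', 'd'] -> ['d', 'c', 'a']
'c': index 1 in ['d', 'c', 'a'] -> ['c', 'd', 'a']
'a': index 2 in ['c', 'd', 'a'] -> ['a', 'c', 'd']
'd': index 2 in ['a', 'c', 'd'] -> ['d', 'a', 'c']


Output: [1, 1, 0, 2, 1, 2, 2, 1, 2, 2]


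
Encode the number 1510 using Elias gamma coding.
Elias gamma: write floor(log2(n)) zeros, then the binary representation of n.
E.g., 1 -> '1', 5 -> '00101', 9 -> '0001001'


num_bits = floor(log2(1510)) + 1 = 11
leading_zeros = num_bits - 1 = 10
binary(1510) = 10111100110

Elias gamma(1510) = '0000000000' + '10111100110' = 000000000010111100110 (21 bits)


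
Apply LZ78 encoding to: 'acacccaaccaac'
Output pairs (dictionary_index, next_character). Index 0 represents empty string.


LZ78 encoding steps:
Dictionary: {0: ''}
Step 1: w='' (idx 0), next='a' -> output (0, 'a'), add 'a' as idx 1
Step 2: w='' (idx 0), next='c' -> output (0, 'c'), add 'c' as idx 2
Step 3: w='a' (idx 1), next='c' -> output (1, 'c'), add 'ac' as idx 3
Step 4: w='c' (idx 2), next='c' -> output (2, 'c'), add 'cc' as idx 4
Step 5: w='a' (idx 1), next='a' -> output (1, 'a'), add 'aa' as idx 5
Step 6: w='cc' (idx 4), next='a' -> output (4, 'a'), add 'cca' as idx 6
Step 7: w='ac' (idx 3), end of input -> output (3, '')


Encoded: [(0, 'a'), (0, 'c'), (1, 'c'), (2, 'c'), (1, 'a'), (4, 'a'), (3, '')]


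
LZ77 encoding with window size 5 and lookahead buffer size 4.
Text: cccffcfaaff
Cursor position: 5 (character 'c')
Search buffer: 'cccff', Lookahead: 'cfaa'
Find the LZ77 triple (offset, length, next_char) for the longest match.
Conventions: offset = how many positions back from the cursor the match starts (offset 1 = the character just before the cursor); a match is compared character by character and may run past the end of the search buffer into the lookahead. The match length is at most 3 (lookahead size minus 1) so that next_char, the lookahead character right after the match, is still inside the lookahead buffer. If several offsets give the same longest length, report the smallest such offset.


Try each offset into the search buffer:
  offset=1 (pos 4, char 'f'): match length 0
  offset=2 (pos 3, char 'f'): match length 0
  offset=3 (pos 2, char 'c'): match length 2
  offset=4 (pos 1, char 'c'): match length 1
  offset=5 (pos 0, char 'c'): match length 1
Longest match has length 2 at offset 3.
next_char = character at position 5 + 2 = 7 -> 'a'

Best match: offset=3, length=2 (matching 'cf' starting at position 2)
LZ77 triple: (3, 2, 'a')


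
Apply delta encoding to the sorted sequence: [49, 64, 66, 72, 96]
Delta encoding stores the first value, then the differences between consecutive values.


First value: 49
Deltas:
  64 - 49 = 15
  66 - 64 = 2
  72 - 66 = 6
  96 - 72 = 24


Delta encoded: [49, 15, 2, 6, 24]


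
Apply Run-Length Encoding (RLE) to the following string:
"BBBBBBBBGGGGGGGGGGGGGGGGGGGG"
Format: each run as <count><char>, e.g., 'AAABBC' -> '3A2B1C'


Scanning runs left to right:
  i=0: run of 'B' x 8 -> '8B'
  i=8: run of 'G' x 20 -> '20G'

RLE = 8B20G


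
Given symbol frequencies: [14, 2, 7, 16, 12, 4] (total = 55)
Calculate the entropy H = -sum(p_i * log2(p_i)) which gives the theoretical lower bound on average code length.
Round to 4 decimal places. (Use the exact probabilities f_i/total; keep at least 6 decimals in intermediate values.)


Per-symbol terms -p_i * log2(p_i) with p_i = f_i/55:
  p = 14/55 = 0.254545: log2(p) = -1.974005, -p*log2(p) = 0.502474
  p = 2/55 = 0.036364: log2(p) = -4.781360, -p*log2(p) = 0.173868
  p = 7/55 = 0.127273: log2(p) = -2.974005, -p*log2(p) = 0.378510
  p = 16/55 = 0.290909: log2(p) = -1.781360, -p*log2(p) = 0.518214
  p = 12/55 = 0.218182: log2(p) = -2.196397, -p*log2(p) = 0.479214
  p = 4/55 = 0.072727: log2(p) = -3.781360, -p*log2(p) = 0.275008
H = 0.502474 + 0.173868 + 0.378510 + 0.518214 + 0.479214 + 0.275008 = 2.327288

H = 2.3273 bits/symbol


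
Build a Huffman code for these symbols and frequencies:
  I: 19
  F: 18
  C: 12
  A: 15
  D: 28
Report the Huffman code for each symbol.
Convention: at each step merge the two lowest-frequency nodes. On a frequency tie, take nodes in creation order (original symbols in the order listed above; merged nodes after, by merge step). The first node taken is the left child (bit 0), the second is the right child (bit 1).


Huffman tree construction:
Step 1: Merge C(12) + A(15) = 27
Step 2: Merge F(18) + I(19) = 37
Step 3: Merge (C+A)(27) + D(28) = 55
Step 4: Merge (F+I)(37) + ((C+A)+D)(55) = 92
Read each symbol's code off the tree from the root (left child = 0, right child = 1).

Codes:
  I: 01 (length 2)
  F: 00 (length 2)
  C: 100 (length 3)
  A: 101 (length 3)
  D: 11 (length 2)
Average code length: 211/92 = 2.2935 bits/symbol


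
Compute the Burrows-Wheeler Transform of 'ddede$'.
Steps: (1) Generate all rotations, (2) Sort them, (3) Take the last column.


Rotations (sorted):
  0: $ddede -> last char: e
  1: ddede$ -> last char: $
  2: de$dde -> last char: e
  3: dede$d -> last char: d
  4: e$dded -> last char: d
  5: ede$dd -> last char: d


BWT = e$eddd


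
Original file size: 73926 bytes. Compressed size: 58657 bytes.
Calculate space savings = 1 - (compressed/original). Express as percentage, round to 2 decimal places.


ratio = compressed/original = 58657/73926 = 0.793456
savings = 1 - ratio = 1 - 0.793456 = 0.206544
as a percentage: 0.206544 * 100 = 20.65%

Space savings = 1 - 58657/73926 = 20.65%


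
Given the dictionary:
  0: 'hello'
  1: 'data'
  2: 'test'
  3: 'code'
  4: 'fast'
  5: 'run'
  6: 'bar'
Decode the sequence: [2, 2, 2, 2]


Look up each index in the dictionary:
  2 -> 'test'
  2 -> 'test'
  2 -> 'test'
  2 -> 'test'

Decoded: "test test test test"


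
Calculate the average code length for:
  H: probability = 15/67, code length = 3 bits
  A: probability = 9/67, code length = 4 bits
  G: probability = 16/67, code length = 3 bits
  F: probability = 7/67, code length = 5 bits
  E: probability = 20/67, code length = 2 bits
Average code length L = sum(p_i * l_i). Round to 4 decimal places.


Weighted contributions p_i * l_i:
  H: (15/67) * 3 = 45/67
  A: (9/67) * 4 = 36/67
  G: (16/67) * 3 = 48/67
  F: (7/67) * 5 = 35/67
  E: (20/67) * 2 = 40/67
Sum = (45 + 36 + 48 + 35 + 40)/67 = 204/67

L = 204/67 = 3.0448 bits/symbol


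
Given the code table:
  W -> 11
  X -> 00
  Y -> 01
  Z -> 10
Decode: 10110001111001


Decoding:
10 -> Z
11 -> W
00 -> X
01 -> Y
11 -> W
10 -> Z
01 -> Y


Result: ZWXYWZY


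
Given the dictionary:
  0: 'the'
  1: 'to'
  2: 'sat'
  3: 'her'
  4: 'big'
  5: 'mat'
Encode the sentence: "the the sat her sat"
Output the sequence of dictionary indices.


Look up each word in the dictionary:
  'the' -> 0
  'the' -> 0
  'sat' -> 2
  'her' -> 3
  'sat' -> 2

Encoded: [0, 0, 2, 3, 2]


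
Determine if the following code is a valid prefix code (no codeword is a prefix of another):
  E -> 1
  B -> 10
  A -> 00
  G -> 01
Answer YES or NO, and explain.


Checking each pair (does one codeword prefix another?):
  E='1' vs B='10': prefix -- VIOLATION

NO -- this is NOT a valid prefix code. E (1) is a prefix of B (10).


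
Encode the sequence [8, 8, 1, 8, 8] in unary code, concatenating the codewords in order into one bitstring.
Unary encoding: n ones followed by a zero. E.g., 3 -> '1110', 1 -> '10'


Encode each number as n ones followed by a terminating 0:
  8 -> 111111110 (9 bits)
  8 -> 111111110 (9 bits)
  1 -> 10 (2 bits)
  8 -> 111111110 (9 bits)
  8 -> 111111110 (9 bits)
Total length = 9 + 9 + 2 + 9 + 9 = 38 bits.

Unary([8, 8, 1, 8, 8]) = 11111111011111111010111111110111111110 (38 bits)


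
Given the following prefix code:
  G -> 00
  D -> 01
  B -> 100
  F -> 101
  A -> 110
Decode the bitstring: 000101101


Decoding step by step:
Bits 00 -> G
Bits 01 -> D
Bits 01 -> D
Bits 101 -> F


Decoded message: GDDF


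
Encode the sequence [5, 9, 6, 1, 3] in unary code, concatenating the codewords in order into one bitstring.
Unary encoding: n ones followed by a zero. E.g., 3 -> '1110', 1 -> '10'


Encode each number as n ones followed by a terminating 0:
  5 -> 111110 (6 bits)
  9 -> 1111111110 (10 bits)
  6 -> 1111110 (7 bits)
  1 -> 10 (2 bits)
  3 -> 1110 (4 bits)
Total length = 6 + 10 + 7 + 2 + 4 = 29 bits.

Unary([5, 9, 6, 1, 3]) = 11111011111111101111110101110 (29 bits)


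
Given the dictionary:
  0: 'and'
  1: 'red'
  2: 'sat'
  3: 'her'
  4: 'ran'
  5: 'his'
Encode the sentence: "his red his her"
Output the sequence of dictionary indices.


Look up each word in the dictionary:
  'his' -> 5
  'red' -> 1
  'his' -> 5
  'her' -> 3

Encoded: [5, 1, 5, 3]


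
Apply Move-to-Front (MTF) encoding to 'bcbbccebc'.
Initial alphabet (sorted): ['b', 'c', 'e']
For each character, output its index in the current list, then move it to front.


MTF encoding:
'b': index 0 in ['b', 'c', 'e'] -> ['b', 'c', 'e']
'c': index 1 in ['b', 'c', 'e'] -> ['c', 'b', 'e']
'b': index 1 in ['c', 'b', 'e'] -> ['b', 'c', 'e']
'b': index 0 in ['b', 'c', 'e'] -> ['b', 'c', 'e']
'c': index 1 in ['b', 'c', 'e'] -> ['c', 'b', 'e']
'c': index 0 in ['c', 'b', 'e'] -> ['c', 'b', 'e']
'e': index 2 in ['c', 'b', 'e'] -> ['e', 'c', 'b']
'b': index 2 in ['e', 'c', 'b'] -> ['b', 'e', 'c']
'c': index 2 in ['b', 'e', 'c'] -> ['c', 'b', 'e']


Output: [0, 1, 1, 0, 1, 0, 2, 2, 2]


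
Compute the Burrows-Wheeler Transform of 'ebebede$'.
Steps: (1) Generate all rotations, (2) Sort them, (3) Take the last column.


Rotations (sorted):
  0: $ebebede -> last char: e
  1: bebede$e -> last char: e
  2: bede$ebe -> last char: e
  3: de$ebebe -> last char: e
  4: e$ebebed -> last char: d
  5: ebebede$ -> last char: $
  6: ebede$eb -> last char: b
  7: ede$ebeb -> last char: b


BWT = eeeed$bb


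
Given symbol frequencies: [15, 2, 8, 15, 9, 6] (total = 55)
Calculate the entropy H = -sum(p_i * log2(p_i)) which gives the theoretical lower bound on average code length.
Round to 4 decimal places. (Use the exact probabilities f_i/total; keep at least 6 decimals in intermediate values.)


Per-symbol terms -p_i * log2(p_i) with p_i = f_i/55:
  p = 15/55 = 0.272727: log2(p) = -1.874469, -p*log2(p) = 0.511219
  p = 2/55 = 0.036364: log2(p) = -4.781360, -p*log2(p) = 0.173868
  p = 8/55 = 0.145455: log2(p) = -2.781360, -p*log2(p) = 0.404561
  p = 15/55 = 0.272727: log2(p) = -1.874469, -p*log2(p) = 0.511219
  p = 9/55 = 0.163636: log2(p) = -2.611435, -p*log2(p) = 0.427326
  p = 6/55 = 0.109091: log2(p) = -3.196397, -p*log2(p) = 0.348698
H = 0.511219 + 0.173868 + 0.404561 + 0.511219 + 0.427326 + 0.348698 = 2.376891

H = 2.3769 bits/symbol


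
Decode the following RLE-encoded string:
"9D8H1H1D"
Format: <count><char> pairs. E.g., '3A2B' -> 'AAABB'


Expanding each <count><char> pair:
  9D -> 'DDDDDDDDD'
  8H -> 'HHHHHHHH'
  1H -> 'H'
  1D -> 'D'

Decoded = DDDDDDDDDHHHHHHHHHD


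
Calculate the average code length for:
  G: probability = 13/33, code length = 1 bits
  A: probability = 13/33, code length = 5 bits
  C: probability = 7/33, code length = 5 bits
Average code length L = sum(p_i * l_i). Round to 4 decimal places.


Weighted contributions p_i * l_i:
  G: (13/33) * 1 = 13/33
  A: (13/33) * 5 = 65/33
  C: (7/33) * 5 = 35/33
Sum = (13 + 65 + 35)/33 = 113/33

L = 113/33 = 3.4242 bits/symbol


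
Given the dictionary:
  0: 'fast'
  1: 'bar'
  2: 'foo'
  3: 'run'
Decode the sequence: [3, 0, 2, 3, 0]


Look up each index in the dictionary:
  3 -> 'run'
  0 -> 'fast'
  2 -> 'foo'
  3 -> 'run'
  0 -> 'fast'

Decoded: "run fast foo run fast"


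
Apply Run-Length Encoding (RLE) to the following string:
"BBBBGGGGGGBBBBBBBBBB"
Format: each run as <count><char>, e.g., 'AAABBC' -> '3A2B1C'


Scanning runs left to right:
  i=0: run of 'B' x 4 -> '4B'
  i=4: run of 'G' x 6 -> '6G'
  i=10: run of 'B' x 10 -> '10B'

RLE = 4B6G10B


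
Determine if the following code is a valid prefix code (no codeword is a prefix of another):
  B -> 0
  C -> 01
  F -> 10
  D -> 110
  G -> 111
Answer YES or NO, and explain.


Checking each pair (does one codeword prefix another?):
  B='0' vs C='01': prefix -- VIOLATION

NO -- this is NOT a valid prefix code. B (0) is a prefix of C (01).


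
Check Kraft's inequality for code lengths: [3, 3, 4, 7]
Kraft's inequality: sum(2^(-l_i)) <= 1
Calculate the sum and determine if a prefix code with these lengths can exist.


Sum = 2^(-3) + 2^(-3) + 2^(-4) + 2^(-7)
    = 0.125 + 0.125 + 0.0625 + 0.0078125
    = 41/128 = 0.3203125
Since 0.3203125 <= 1, Kraft's inequality IS satisfied.
A prefix code with these lengths CAN exist.

Kraft sum = 0.3203125. Satisfied.


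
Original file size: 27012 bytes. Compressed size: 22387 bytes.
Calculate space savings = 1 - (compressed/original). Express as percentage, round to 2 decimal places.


ratio = compressed/original = 22387/27012 = 0.82878
savings = 1 - ratio = 1 - 0.82878 = 0.17122
as a percentage: 0.17122 * 100 = 17.12%

Space savings = 1 - 22387/27012 = 17.12%


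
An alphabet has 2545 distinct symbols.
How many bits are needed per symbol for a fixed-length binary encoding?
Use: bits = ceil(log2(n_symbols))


log2(2545) = 11.3134
Bracket: 2^11 = 2048 < 2545 <= 2^12 = 4096
So ceil(log2(2545)) = 12

bits = ceil(log2(2545)) = ceil(11.3134) = 12 bits


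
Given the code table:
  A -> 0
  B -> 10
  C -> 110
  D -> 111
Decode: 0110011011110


Decoding:
0 -> A
110 -> C
0 -> A
110 -> C
111 -> D
10 -> B


Result: ACACDB


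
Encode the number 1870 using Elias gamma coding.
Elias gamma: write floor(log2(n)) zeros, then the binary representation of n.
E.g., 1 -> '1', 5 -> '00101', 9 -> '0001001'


num_bits = floor(log2(1870)) + 1 = 11
leading_zeros = num_bits - 1 = 10
binary(1870) = 11101001110

Elias gamma(1870) = '0000000000' + '11101001110' = 000000000011101001110 (21 bits)


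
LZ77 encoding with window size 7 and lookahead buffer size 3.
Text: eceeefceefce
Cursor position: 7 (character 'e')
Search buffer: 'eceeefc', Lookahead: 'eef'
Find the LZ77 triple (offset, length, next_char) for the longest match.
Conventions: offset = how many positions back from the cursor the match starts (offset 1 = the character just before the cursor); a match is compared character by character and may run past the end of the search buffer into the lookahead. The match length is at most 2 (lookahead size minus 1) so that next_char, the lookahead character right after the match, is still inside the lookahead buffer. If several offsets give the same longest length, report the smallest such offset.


Try each offset into the search buffer:
  offset=1 (pos 6, char 'c'): match length 0
  offset=2 (pos 5, char 'f'): match length 0
  offset=3 (pos 4, char 'e'): match length 1
  offset=4 (pos 3, char 'e'): match length 2
  offset=5 (pos 2, char 'e'): match length 2
  offset=6 (pos 1, char 'c'): match length 0
  offset=7 (pos 0, char 'e'): match length 1
Longest match has length 2, found at offsets 4, 5; take the smallest, offset 4.
next_char = character at position 7 + 2 = 9 -> 'f'

Best match: offset=4, length=2 (matching 'ee' starting at position 3)
LZ77 triple: (4, 2, 'f')


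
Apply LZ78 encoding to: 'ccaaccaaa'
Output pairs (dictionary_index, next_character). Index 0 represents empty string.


LZ78 encoding steps:
Dictionary: {0: ''}
Step 1: w='' (idx 0), next='c' -> output (0, 'c'), add 'c' as idx 1
Step 2: w='c' (idx 1), next='a' -> output (1, 'a'), add 'ca' as idx 2
Step 3: w='' (idx 0), next='a' -> output (0, 'a'), add 'a' as idx 3
Step 4: w='c' (idx 1), next='c' -> output (1, 'c'), add 'cc' as idx 4
Step 5: w='a' (idx 3), next='a' -> output (3, 'a'), add 'aa' as idx 5
Step 6: w='a' (idx 3), end of input -> output (3, '')


Encoded: [(0, 'c'), (1, 'a'), (0, 'a'), (1, 'c'), (3, 'a'), (3, '')]


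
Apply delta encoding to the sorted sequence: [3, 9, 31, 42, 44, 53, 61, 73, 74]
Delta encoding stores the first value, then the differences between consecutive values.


First value: 3
Deltas:
  9 - 3 = 6
  31 - 9 = 22
  42 - 31 = 11
  44 - 42 = 2
  53 - 44 = 9
  61 - 53 = 8
  73 - 61 = 12
  74 - 73 = 1


Delta encoded: [3, 6, 22, 11, 2, 9, 8, 12, 1]


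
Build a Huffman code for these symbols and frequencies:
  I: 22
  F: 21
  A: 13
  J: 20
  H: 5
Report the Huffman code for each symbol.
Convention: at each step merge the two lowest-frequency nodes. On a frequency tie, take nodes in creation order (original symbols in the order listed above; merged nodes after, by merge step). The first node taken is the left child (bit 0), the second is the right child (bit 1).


Huffman tree construction:
Step 1: Merge H(5) + A(13) = 18
Step 2: Merge (H+A)(18) + J(20) = 38
Step 3: Merge F(21) + I(22) = 43
Step 4: Merge ((H+A)+J)(38) + (F+I)(43) = 81
Read each symbol's code off the tree from the root (left child = 0, right child = 1).

Codes:
  I: 11 (length 2)
  F: 10 (length 2)
  A: 001 (length 3)
  J: 01 (length 2)
  H: 000 (length 3)
Average code length: 180/81 = 2.2222 bits/symbol


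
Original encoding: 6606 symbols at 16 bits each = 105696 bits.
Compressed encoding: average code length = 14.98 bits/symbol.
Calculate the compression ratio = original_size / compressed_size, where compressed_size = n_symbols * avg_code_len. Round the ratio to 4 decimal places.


original_size = n_symbols * orig_bits = 6606 * 16 = 105696 bits
compressed_size = n_symbols * avg_code_len = 6606 * 14.98 = 98957.88 bits
ratio = original_size / compressed_size = 105696 / 98957.88 = 1.0681

Compression ratio = 1.0681


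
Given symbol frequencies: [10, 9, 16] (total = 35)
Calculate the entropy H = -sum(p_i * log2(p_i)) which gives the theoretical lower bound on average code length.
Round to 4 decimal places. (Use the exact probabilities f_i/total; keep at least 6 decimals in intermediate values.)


Per-symbol terms -p_i * log2(p_i) with p_i = f_i/35:
  p = 10/35 = 0.285714: log2(p) = -1.807355, -p*log2(p) = 0.516387
  p = 9/35 = 0.257143: log2(p) = -1.959358, -p*log2(p) = 0.503835
  p = 16/35 = 0.457143: log2(p) = -1.129283, -p*log2(p) = 0.516244
H = 0.516387 + 0.503835 + 0.516244 = 1.536466

H = 1.5365 bits/symbol


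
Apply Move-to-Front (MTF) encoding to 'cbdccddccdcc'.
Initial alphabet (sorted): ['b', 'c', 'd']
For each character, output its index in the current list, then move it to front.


MTF encoding:
'c': index 1 in ['b', 'c', 'd'] -> ['c', 'b', 'd']
'b': index 1 in ['c', 'b', 'd'] -> ['b', 'c', 'd']
'd': index 2 in ['b', 'c', 'd'] -> ['d', 'b', 'c']
'c': index 2 in ['d', 'b', 'c'] -> ['c', 'd', 'b']
'c': index 0 in ['c', 'd', 'b'] -> ['c', 'd', 'b']
'd': index 1 in ['c', 'd', 'b'] -> ['d', 'c', 'b']
'd': index 0 in ['d', 'c', 'b'] -> ['d', 'c', 'b']
'c': index 1 in ['d', 'c', 'b'] -> ['c', 'd', 'b']
'c': index 0 in ['c', 'd', 'b'] -> ['c', 'd', 'b']
'd': index 1 in ['c', 'd', 'b'] -> ['d', 'c', 'b']
'c': index 1 in ['d', 'c', 'b'] -> ['c', 'd', 'b']
'c': index 0 in ['c', 'd', 'b'] -> ['c', 'd', 'b']


Output: [1, 1, 2, 2, 0, 1, 0, 1, 0, 1, 1, 0]


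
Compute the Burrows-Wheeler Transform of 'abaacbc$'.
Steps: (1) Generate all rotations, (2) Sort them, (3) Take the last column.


Rotations (sorted):
  0: $abaacbc -> last char: c
  1: aacbc$ab -> last char: b
  2: abaacbc$ -> last char: $
  3: acbc$aba -> last char: a
  4: baacbc$a -> last char: a
  5: bc$abaac -> last char: c
  6: c$abaacb -> last char: b
  7: cbc$abaa -> last char: a


BWT = cb$aacba


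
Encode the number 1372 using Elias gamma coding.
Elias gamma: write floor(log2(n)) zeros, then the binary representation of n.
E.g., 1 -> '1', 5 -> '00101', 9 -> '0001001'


num_bits = floor(log2(1372)) + 1 = 11
leading_zeros = num_bits - 1 = 10
binary(1372) = 10101011100

Elias gamma(1372) = '0000000000' + '10101011100' = 000000000010101011100 (21 bits)


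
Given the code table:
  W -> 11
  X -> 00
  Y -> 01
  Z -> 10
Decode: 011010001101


Decoding:
01 -> Y
10 -> Z
10 -> Z
00 -> X
11 -> W
01 -> Y


Result: YZZXWY


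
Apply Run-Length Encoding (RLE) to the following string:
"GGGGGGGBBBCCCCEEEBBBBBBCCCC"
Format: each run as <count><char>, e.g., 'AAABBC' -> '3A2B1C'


Scanning runs left to right:
  i=0: run of 'G' x 7 -> '7G'
  i=7: run of 'B' x 3 -> '3B'
  i=10: run of 'C' x 4 -> '4C'
  i=14: run of 'E' x 3 -> '3E'
  i=17: run of 'B' x 6 -> '6B'
  i=23: run of 'C' x 4 -> '4C'

RLE = 7G3B4C3E6B4C


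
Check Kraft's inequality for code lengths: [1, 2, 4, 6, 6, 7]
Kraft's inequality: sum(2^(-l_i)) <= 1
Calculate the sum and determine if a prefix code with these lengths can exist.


Sum = 2^(-1) + 2^(-2) + 2^(-4) + 2^(-6) + 2^(-6) + 2^(-7)
    = 0.5 + 0.25 + 0.0625 + 0.015625 + 0.015625 + 0.0078125
    = 109/128 = 0.8515625
Since 0.8515625 <= 1, Kraft's inequality IS satisfied.
A prefix code with these lengths CAN exist.

Kraft sum = 0.8515625. Satisfied.


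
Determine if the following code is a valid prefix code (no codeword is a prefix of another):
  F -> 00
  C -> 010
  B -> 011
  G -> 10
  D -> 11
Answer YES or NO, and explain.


Checking each pair (does one codeword prefix another?):
  F='00' vs C='010': no prefix
  F='00' vs B='011': no prefix
  F='00' vs G='10': no prefix
  F='00' vs D='11': no prefix
  C='010' vs F='00': no prefix
  C='010' vs B='011': no prefix
  C='010' vs G='10': no prefix
  C='010' vs D='11': no prefix
  B='011' vs F='00': no prefix
  B='011' vs C='010': no prefix
  B='011' vs G='10': no prefix
  B='011' vs D='11': no prefix
  G='10' vs F='00': no prefix
  G='10' vs C='010': no prefix
  G='10' vs B='011': no prefix
  G='10' vs D='11': no prefix
  D='11' vs F='00': no prefix
  D='11' vs C='010': no prefix
  D='11' vs B='011': no prefix
  D='11' vs G='10': no prefix
No violation found over all pairs.

YES -- this is a valid prefix code. No codeword is a prefix of any other codeword.


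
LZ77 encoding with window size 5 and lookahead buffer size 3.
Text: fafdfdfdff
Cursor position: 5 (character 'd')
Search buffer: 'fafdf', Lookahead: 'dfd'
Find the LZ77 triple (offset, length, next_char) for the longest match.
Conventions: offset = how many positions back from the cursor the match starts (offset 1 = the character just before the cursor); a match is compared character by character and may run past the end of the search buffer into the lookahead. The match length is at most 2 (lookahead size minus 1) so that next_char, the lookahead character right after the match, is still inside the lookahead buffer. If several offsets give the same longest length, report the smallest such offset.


Try each offset into the search buffer:
  offset=1 (pos 4, char 'f'): match length 0
  offset=2 (pos 3, char 'd'): match length 2
  offset=3 (pos 2, char 'f'): match length 0
  offset=4 (pos 1, char 'a'): match length 0
  offset=5 (pos 0, char 'f'): match length 0
Longest match has length 2 at offset 2.
next_char = character at position 5 + 2 = 7 -> 'd'

Best match: offset=2, length=2 (matching 'df' starting at position 3)
LZ77 triple: (2, 2, 'd')


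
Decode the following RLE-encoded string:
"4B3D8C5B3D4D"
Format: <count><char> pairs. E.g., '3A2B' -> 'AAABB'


Expanding each <count><char> pair:
  4B -> 'BBBB'
  3D -> 'DDD'
  8C -> 'CCCCCCCC'
  5B -> 'BBBBB'
  3D -> 'DDD'
  4D -> 'DDDD'

Decoded = BBBBDDDCCCCCCCCBBBBBDDDDDDD


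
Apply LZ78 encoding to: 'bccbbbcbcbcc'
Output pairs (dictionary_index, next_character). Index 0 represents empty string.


LZ78 encoding steps:
Dictionary: {0: ''}
Step 1: w='' (idx 0), next='b' -> output (0, 'b'), add 'b' as idx 1
Step 2: w='' (idx 0), next='c' -> output (0, 'c'), add 'c' as idx 2
Step 3: w='c' (idx 2), next='b' -> output (2, 'b'), add 'cb' as idx 3
Step 4: w='b' (idx 1), next='b' -> output (1, 'b'), add 'bb' as idx 4
Step 5: w='cb' (idx 3), next='c' -> output (3, 'c'), add 'cbc' as idx 5
Step 6: w='b' (idx 1), next='c' -> output (1, 'c'), add 'bc' as idx 6
Step 7: w='c' (idx 2), end of input -> output (2, '')


Encoded: [(0, 'b'), (0, 'c'), (2, 'b'), (1, 'b'), (3, 'c'), (1, 'c'), (2, '')]


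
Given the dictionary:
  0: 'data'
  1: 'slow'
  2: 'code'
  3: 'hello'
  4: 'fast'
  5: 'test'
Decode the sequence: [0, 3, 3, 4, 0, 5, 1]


Look up each index in the dictionary:
  0 -> 'data'
  3 -> 'hello'
  3 -> 'hello'
  4 -> 'fast'
  0 -> 'data'
  5 -> 'test'
  1 -> 'slow'

Decoded: "data hello hello fast data test slow"


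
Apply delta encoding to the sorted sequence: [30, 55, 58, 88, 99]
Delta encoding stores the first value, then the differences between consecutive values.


First value: 30
Deltas:
  55 - 30 = 25
  58 - 55 = 3
  88 - 58 = 30
  99 - 88 = 11


Delta encoded: [30, 25, 3, 30, 11]


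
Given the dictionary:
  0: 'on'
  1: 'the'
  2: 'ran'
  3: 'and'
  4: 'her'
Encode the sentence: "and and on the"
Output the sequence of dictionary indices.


Look up each word in the dictionary:
  'and' -> 3
  'and' -> 3
  'on' -> 0
  'the' -> 1

Encoded: [3, 3, 0, 1]


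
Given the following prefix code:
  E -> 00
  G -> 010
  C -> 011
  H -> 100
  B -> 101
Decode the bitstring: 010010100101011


Decoding step by step:
Bits 010 -> G
Bits 010 -> G
Bits 100 -> H
Bits 101 -> B
Bits 011 -> C


Decoded message: GGHBC


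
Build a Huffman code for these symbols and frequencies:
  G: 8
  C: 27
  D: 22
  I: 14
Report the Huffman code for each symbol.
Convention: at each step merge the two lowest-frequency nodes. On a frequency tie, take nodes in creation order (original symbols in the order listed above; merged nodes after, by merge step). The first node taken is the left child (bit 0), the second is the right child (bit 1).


Huffman tree construction:
Step 1: Merge G(8) + I(14) = 22
Step 2: Merge D(22) + (G+I)(22) = 44
Step 3: Merge C(27) + (D+(G+I))(44) = 71
Read each symbol's code off the tree from the root (left child = 0, right child = 1).

Codes:
  G: 110 (length 3)
  C: 0 (length 1)
  D: 10 (length 2)
  I: 111 (length 3)
Average code length: 137/71 = 1.9296 bits/symbol


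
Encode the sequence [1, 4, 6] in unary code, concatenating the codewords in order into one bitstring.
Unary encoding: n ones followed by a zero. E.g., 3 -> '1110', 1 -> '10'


Encode each number as n ones followed by a terminating 0:
  1 -> 10 (2 bits)
  4 -> 11110 (5 bits)
  6 -> 1111110 (7 bits)
Total length = 2 + 5 + 7 = 14 bits.

Unary([1, 4, 6]) = 10111101111110 (14 bits)


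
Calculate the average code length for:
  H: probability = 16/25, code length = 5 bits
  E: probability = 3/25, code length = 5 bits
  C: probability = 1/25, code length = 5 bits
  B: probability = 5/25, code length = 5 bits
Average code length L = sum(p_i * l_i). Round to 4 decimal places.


Weighted contributions p_i * l_i:
  H: (16/25) * 5 = 80/25
  E: (3/25) * 5 = 15/25
  C: (1/25) * 5 = 5/25
  B: (5/25) * 5 = 25/25
Sum = (80 + 15 + 5 + 25)/25 = 125/25

L = 125/25 = 5.0000 bits/symbol


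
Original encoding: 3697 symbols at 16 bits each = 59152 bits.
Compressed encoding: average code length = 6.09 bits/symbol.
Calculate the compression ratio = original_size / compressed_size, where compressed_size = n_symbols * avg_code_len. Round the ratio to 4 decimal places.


original_size = n_symbols * orig_bits = 3697 * 16 = 59152 bits
compressed_size = n_symbols * avg_code_len = 3697 * 6.09 = 22514.73 bits
ratio = original_size / compressed_size = 59152 / 22514.73 = 2.6273

Compression ratio = 2.6273


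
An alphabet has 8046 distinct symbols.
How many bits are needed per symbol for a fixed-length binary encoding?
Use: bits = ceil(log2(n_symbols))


log2(8046) = 12.9741
Bracket: 2^12 = 4096 < 8046 <= 2^13 = 8192
So ceil(log2(8046)) = 13

bits = ceil(log2(8046)) = ceil(12.9741) = 13 bits
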